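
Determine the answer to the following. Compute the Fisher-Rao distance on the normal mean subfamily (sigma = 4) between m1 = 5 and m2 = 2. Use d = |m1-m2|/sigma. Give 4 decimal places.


On the fixed-variance normal subfamily, geodesic distance = |m1-m2|/sigma.
|5 - 2| = 3.
sigma = 4.
d = 3/4 = 0.7500

0.7500


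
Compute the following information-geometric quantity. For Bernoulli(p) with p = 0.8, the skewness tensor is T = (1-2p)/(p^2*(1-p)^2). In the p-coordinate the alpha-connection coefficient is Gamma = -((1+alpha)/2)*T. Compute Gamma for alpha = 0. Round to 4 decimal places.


Skewness (Amari-Chentsov) tensor: T = (1-2p)/(p^2*(1-p)^2).
p = 0.8, 1-2p = -0.6, p^2 = 0.64, (1-p)^2 = 0.04.
T = -0.6/(0.64 * 0.04) = -23.4375.
In the p-coordinate, Gamma^(alpha) = Gamma^(0) - (alpha/2)*T with Gamma^(0) = (1/2)*g'(p) = -T/2,
so Gamma^(alpha) = -((1+alpha)/2)*T.
alpha = 0, -(1+alpha)/2 = -0.5.
Gamma = -0.5 * -23.4375 = 11.7188

11.7188


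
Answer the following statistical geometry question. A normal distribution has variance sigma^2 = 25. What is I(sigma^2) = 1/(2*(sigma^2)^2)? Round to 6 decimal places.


Fisher information for variance: I(sigma^2) = 1/(2*sigma^4).
sigma^2 = 25, so sigma^4 = 625.
I = 1/(2*625) = 1/1250 = 0.000800

0.000800


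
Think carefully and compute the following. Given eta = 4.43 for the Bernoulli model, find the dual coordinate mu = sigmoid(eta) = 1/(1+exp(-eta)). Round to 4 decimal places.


Dual coordinate (expectation parameter) for Bernoulli:
mu = 1/(1+exp(-eta)).
eta = 4.43.
exp(-eta) = exp(-4.43) = 0.011914.
mu = 1/(1+0.011914) = 0.9882

0.9882


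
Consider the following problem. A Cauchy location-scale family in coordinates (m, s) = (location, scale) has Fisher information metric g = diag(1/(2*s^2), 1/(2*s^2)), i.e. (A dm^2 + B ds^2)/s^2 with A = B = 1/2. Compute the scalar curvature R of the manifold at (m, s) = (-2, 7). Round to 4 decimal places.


The metric has the form g = (A dm^2 + B ds^2)/s^2 with A = 1/2, B = 1/2.
Substitute u = sqrt(A/B)*m: g = B*(du^2 + ds^2)/s^2, i.e. B times the
Poincare upper half-plane metric, which has constant Gaussian curvature -1.
Scaling a 2D metric by a constant c divides the Gaussian curvature by c,
so K = -1/B = -1/(1/2) = -2.0000 everywhere (the point (m, s) = (-2, 7) is irrelevant:
the curvature is constant).
Scalar curvature in dimension 2: R = 2K = -2/(1/2) = -4.0000.

-4.0000


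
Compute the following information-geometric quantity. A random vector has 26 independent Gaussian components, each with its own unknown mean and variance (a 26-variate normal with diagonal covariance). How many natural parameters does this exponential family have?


Exponential family dimension calculation:
Each univariate normal has two natural parameters (mu/sigma^2 and -1/(2 sigma^2)).
With 26 independent components, dim = 2 * 26 = 52.

52


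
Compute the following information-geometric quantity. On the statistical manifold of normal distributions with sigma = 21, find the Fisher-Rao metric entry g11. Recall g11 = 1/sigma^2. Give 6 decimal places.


For the 2-parameter normal family, the Fisher metric has:
  g11 = 1/sigma^2, g22 = 2/sigma^2.
sigma = 21, sigma^2 = 441.
g11 = 0.002268

0.002268


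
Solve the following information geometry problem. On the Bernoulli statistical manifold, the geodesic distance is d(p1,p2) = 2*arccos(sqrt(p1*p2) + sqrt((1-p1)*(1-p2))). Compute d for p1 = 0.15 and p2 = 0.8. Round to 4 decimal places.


Geodesic distance on Bernoulli manifold:
d(p1,p2) = 2*arccos(sqrt(p1*p2) + sqrt((1-p1)*(1-p2))).
sqrt(p1*p2) = sqrt(0.15*0.8) = 0.34641.
sqrt((1-p1)*(1-p2)) = sqrt(0.85*0.2) = 0.412311.
arg = 0.34641 + 0.412311 = 0.758721.
d = 2*arccos(0.758721) = 1.4189

1.4189


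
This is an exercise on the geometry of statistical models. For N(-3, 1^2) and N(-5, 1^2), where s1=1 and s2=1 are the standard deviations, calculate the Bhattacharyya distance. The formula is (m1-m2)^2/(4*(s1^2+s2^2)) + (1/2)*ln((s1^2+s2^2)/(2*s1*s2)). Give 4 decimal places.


Bhattacharyya distance between two Gaussians:
DB = (m1-m2)^2/(4*(s1^2+s2^2)) + (1/2)*ln((s1^2+s2^2)/(2*s1*s2)).
(m1-m2)^2 = (2)^2 = 4.
s1^2+s2^2 = 1 + 1 = 2.
term1 = 4/8 = 0.5.
term2 = 0.5*ln(2/2.0) = 0.0.
DB = 0.5 + 0.0 = 0.5000

0.5000


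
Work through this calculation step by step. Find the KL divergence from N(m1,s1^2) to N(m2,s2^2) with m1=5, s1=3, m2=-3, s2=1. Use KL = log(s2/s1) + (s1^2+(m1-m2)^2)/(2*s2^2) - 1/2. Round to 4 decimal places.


KL divergence between normal distributions:
KL = log(s2/s1) + (s1^2 + (m1-m2)^2)/(2*s2^2) - 1/2.
log(1/3) = -1.098612.
(3^2 + (5--3)^2)/(2*1^2) = (9 + 64)/2 = 36.5.
KL = -1.098612 + 36.5 - 0.5 = 34.9014

34.9014


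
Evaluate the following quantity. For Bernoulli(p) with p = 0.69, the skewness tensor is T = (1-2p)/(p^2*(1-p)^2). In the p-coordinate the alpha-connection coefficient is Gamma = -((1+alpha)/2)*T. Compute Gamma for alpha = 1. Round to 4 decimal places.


Skewness (Amari-Chentsov) tensor: T = (1-2p)/(p^2*(1-p)^2).
p = 0.69, 1-2p = -0.38, p^2 = 0.4761, (1-p)^2 = 0.0961.
T = -0.38/(0.4761 * 0.0961) = -8.305428.
In the p-coordinate, Gamma^(alpha) = Gamma^(0) - (alpha/2)*T with Gamma^(0) = (1/2)*g'(p) = -T/2,
so Gamma^(alpha) = -((1+alpha)/2)*T.
alpha = 1, -(1+alpha)/2 = -1.0.
Gamma = -1.0 * -8.305428 = 8.3054

8.3054


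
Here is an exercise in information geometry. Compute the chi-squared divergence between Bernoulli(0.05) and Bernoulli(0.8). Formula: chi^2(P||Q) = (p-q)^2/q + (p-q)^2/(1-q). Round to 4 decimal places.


Chi-squared divergence between Bernoulli distributions:
chi^2 = (p-q)^2/q + (p-q)^2/(1-q).
p = 0.05, q = 0.8, p-q = -0.75.
(p-q)^2 = 0.5625.
term1 = 0.5625/0.8 = 0.703125.
term2 = 0.5625/0.2 = 2.8125.
chi^2 = 0.703125 + 2.8125 = 3.5156

3.5156


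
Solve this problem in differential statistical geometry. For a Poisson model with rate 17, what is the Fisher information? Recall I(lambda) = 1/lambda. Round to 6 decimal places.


Fisher information for Poisson: I(lambda) = 1/lambda.
lambda = 17.
I(lambda) = 1/17 = 0.058824

0.058824


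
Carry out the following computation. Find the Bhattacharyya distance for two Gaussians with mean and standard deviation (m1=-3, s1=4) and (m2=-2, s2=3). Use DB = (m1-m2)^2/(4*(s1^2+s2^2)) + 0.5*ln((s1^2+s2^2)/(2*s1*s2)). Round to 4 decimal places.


Bhattacharyya distance between two Gaussians:
DB = (m1-m2)^2/(4*(s1^2+s2^2)) + (1/2)*ln((s1^2+s2^2)/(2*s1*s2)).
(m1-m2)^2 = (-1)^2 = 1.
s1^2+s2^2 = 16 + 9 = 25.
term1 = 1/100 = 0.01.
term2 = 0.5*ln(25/24.0) = 0.020411.
DB = 0.01 + 0.020411 = 0.0304

0.0304


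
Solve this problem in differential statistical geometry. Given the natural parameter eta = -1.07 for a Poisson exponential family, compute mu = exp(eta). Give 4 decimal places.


Expectation parameter for Poisson exponential family:
mu = exp(eta).
eta = -1.07.
mu = exp(-1.07) = 0.3430

0.3430


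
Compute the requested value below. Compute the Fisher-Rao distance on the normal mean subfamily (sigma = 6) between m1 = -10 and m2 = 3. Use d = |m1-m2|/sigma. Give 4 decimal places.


On the fixed-variance normal subfamily, geodesic distance = |m1-m2|/sigma.
|-10 - 3| = 13.
sigma = 6.
d = 13/6 = 2.1667

2.1667


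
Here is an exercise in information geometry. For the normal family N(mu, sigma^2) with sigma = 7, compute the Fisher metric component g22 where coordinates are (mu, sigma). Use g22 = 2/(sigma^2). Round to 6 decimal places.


For the 2-parameter normal family, the Fisher metric has:
  g11 = 1/sigma^2, g22 = 2/sigma^2.
sigma = 7, sigma^2 = 49.
g22 = 0.040816

0.040816


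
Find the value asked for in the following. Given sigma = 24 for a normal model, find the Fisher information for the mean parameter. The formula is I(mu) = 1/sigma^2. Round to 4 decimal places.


The Fisher information for the mean of a normal distribution is I(mu) = 1/sigma^2.
sigma = 24, so sigma^2 = 576.
I(mu) = 1/576 = 0.0017

0.0017


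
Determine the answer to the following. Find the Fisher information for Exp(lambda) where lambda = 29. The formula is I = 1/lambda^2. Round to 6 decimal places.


Fisher information for exponential: I(lambda) = 1/lambda^2.
lambda = 29, lambda^2 = 841.
I = 1/841 = 0.001189

0.001189


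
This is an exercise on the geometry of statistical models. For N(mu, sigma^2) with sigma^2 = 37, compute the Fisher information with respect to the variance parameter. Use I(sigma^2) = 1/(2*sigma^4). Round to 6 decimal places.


Fisher information for variance: I(sigma^2) = 1/(2*sigma^4).
sigma^2 = 37, so sigma^4 = 1369.
I = 1/(2*1369) = 1/2738 = 0.000365

0.000365


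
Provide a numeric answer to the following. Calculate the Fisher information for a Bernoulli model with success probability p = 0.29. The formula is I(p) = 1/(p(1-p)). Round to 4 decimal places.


For Bernoulli(p), Fisher information is I(p) = 1/(p*(1-p)).
p = 0.29, 1-p = 0.71.
p*(1-p) = 0.2059.
I(p) = 1/0.2059 = 4.8567

4.8567


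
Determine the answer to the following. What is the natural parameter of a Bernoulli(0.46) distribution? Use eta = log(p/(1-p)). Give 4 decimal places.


Natural parameter for Bernoulli: eta = log(p/(1-p)).
p = 0.46, 1-p = 0.54.
p/(1-p) = 0.851852.
eta = log(0.851852) = -0.1603

-0.1603


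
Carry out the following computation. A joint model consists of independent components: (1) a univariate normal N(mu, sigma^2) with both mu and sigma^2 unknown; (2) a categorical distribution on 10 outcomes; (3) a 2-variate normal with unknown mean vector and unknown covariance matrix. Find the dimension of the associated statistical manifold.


The dimension of a statistical manifold equals the number of free
(independent) real parameters of the model. For a product of independent
blocks the parameter counts add.
- normal (mu, sigma^2): 2.
- categorical on 10 outcomes (probabilities sum to 1): 10-1 = 9.
- 2-variate normal: 2 (mean) + 2*3/2 = 3 (symmetric covariance) = 5.
Total = 2 + 9 + 5 = 16.
Dimension = 16

16


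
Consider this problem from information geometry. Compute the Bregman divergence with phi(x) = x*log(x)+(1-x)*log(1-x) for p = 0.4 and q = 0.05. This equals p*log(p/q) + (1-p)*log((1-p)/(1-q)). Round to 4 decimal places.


Bregman divergence with negative entropy generator:
D = p*log(p/q) + (1-p)*log((1-p)/(1-q)).
p = 0.4, q = 0.05.
p*log(p/q) = 0.4*log(0.4/0.05) = 0.831777.
(1-p)*log((1-p)/(1-q)) = 0.6*log(0.6/0.95) = -0.275719.
D = 0.831777 + -0.275719 = 0.5561

0.5561


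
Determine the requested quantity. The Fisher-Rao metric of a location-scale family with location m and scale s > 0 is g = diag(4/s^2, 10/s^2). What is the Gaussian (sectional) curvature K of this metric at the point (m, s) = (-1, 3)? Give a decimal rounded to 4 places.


The metric has the form g = (A dm^2 + B ds^2)/s^2 with A = 4, B = 10.
Substitute u = sqrt(A/B)*m: g = B*(du^2 + ds^2)/s^2, i.e. B times the
Poincare upper half-plane metric, which has constant Gaussian curvature -1.
Scaling a 2D metric by a constant c divides the Gaussian curvature by c,
so K = -1/B = -1/(10) = -0.1000 everywhere (the point (m, s) = (-1, 3) is irrelevant:
the curvature is constant).
The requested Gaussian curvature is K = -0.1000.

-0.1000


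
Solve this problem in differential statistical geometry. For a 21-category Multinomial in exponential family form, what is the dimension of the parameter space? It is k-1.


Exponential family dimension calculation:
For Multinomial with k=21 categories, dim = k-1 = 20.

20


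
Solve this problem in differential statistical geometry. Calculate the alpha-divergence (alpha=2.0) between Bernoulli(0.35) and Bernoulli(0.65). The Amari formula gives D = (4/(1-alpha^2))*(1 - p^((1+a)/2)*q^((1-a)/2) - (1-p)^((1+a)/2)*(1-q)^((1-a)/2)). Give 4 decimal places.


Amari alpha-divergence:
D = (4/(1-alpha^2))*(1 - p^((1+a)/2)*q^((1-a)/2) - (1-p)^((1+a)/2)*(1-q)^((1-a)/2)).
alpha = 2.0, p = 0.35, q = 0.65.
e1 = (1+alpha)/2 = 1.5, e2 = (1-alpha)/2 = -0.5.
t1 = p^e1 * q^e2 = 0.35^1.5 * 0.65^-0.5 = 0.25683.
t2 = (1-p)^e1 * (1-q)^e2 = 0.65^1.5 * 0.35^-0.5 = 0.885801.
4/(1-alpha^2) = -1.333333.
D = -1.333333*(1 - 0.25683 - 0.885801) = 0.1902

0.1902


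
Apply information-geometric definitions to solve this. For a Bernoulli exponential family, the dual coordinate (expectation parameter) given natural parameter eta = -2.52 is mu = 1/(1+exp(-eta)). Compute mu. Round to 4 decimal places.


Dual coordinate (expectation parameter) for Bernoulli:
mu = 1/(1+exp(-eta)).
eta = -2.52.
exp(-eta) = exp(2.52) = 12.428597.
mu = 1/(1+12.428597) = 0.0745

0.0745


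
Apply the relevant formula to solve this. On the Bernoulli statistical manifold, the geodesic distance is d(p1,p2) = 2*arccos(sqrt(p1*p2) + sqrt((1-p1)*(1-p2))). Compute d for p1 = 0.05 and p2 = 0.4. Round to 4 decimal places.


Geodesic distance on Bernoulli manifold:
d(p1,p2) = 2*arccos(sqrt(p1*p2) + sqrt((1-p1)*(1-p2))).
sqrt(p1*p2) = sqrt(0.05*0.4) = 0.141421.
sqrt((1-p1)*(1-p2)) = sqrt(0.95*0.6) = 0.754983.
arg = 0.141421 + 0.754983 = 0.896405.
d = 2*arccos(0.896405) = 0.9184

0.9184


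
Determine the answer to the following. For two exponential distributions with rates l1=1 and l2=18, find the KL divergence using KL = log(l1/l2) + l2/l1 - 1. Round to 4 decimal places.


KL divergence for exponential family:
KL = log(l1/l2) + l2/l1 - 1.
log(1/18) = -2.890372.
18/1 = 18.0.
KL = -2.890372 + 18.0 - 1 = 14.1096

14.1096


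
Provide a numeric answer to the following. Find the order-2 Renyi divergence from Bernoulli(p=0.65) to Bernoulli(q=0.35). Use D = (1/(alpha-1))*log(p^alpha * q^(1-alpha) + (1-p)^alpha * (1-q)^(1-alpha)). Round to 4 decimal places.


Renyi divergence of order alpha between Bernoulli distributions:
D = (1/(alpha-1))*log(p^alpha * q^(1-alpha) + (1-p)^alpha * (1-q)^(1-alpha)).
alpha = 2, p = 0.65, q = 0.35.
p^alpha * q^(1-alpha) = 0.65^2 * 0.35^-1 = 1.207143.
(1-p)^alpha * (1-q)^(1-alpha) = 0.35^2 * 0.65^-1 = 0.188462.
sum = 1.207143 + 0.188462 = 1.395604.
D = (1/1)*log(1.395604) = 0.3333

0.3333


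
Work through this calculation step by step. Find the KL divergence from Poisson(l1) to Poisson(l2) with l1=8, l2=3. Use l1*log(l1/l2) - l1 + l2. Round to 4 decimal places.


KL divergence for Poisson:
KL = l1*log(l1/l2) - l1 + l2.
l1 = 8, l2 = 3.
log(8/3) = 0.980829.
l1*log(l1/l2) = 8 * 0.980829 = 7.846634.
KL = 7.846634 - 8 + 3 = 2.8466

2.8466


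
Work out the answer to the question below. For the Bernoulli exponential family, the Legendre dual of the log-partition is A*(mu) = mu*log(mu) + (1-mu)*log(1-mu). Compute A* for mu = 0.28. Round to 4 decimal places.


Legendre transform for Bernoulli:
A*(mu) = mu*log(mu) + (1-mu)*log(1-mu).
mu = 0.28, 1-mu = 0.72.
mu*log(mu) = 0.28*log(0.28) = -0.35643.
(1-mu)*log(1-mu) = 0.72*log(0.72) = -0.236523.
A* = -0.35643 + -0.236523 = -0.5930

-0.5930


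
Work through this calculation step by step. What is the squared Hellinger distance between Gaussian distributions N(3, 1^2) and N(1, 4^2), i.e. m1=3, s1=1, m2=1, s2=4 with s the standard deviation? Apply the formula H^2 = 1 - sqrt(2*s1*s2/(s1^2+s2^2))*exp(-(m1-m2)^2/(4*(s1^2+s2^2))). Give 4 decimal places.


Squared Hellinger distance for Gaussians:
H^2 = 1 - sqrt(2*s1*s2/(s1^2+s2^2)) * exp(-(m1-m2)^2/(4*(s1^2+s2^2))).
s1^2 = 1, s2^2 = 16, s1^2+s2^2 = 17.
sqrt(2*1*4/(17)) = 0.685994.
(m1-m2)^2 = (2)^2 = 4.
exp(-4/(4*17)) = exp(-0.058824) = 0.942873.
H^2 = 1 - 0.685994*0.942873 = 0.3532

0.3532


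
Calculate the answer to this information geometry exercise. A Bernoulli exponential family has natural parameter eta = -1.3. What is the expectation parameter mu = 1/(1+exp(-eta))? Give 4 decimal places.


Dual coordinate (expectation parameter) for Bernoulli:
mu = 1/(1+exp(-eta)).
eta = -1.3.
exp(-eta) = exp(1.3) = 3.669297.
mu = 1/(1+3.669297) = 0.2142

0.2142


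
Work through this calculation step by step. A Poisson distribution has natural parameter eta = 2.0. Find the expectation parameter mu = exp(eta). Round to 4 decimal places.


Expectation parameter for Poisson exponential family:
mu = exp(eta).
eta = 2.0.
mu = exp(2.0) = 7.3891

7.3891


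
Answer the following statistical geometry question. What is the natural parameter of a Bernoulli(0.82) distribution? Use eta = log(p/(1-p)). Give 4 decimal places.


Natural parameter for Bernoulli: eta = log(p/(1-p)).
p = 0.82, 1-p = 0.18.
p/(1-p) = 4.555556.
eta = log(4.555556) = 1.5163

1.5163


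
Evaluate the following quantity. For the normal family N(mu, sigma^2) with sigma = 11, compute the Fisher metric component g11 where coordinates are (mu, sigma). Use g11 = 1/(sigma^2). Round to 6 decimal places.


For the 2-parameter normal family, the Fisher metric has:
  g11 = 1/sigma^2, g22 = 2/sigma^2.
sigma = 11, sigma^2 = 121.
g11 = 0.008264

0.008264


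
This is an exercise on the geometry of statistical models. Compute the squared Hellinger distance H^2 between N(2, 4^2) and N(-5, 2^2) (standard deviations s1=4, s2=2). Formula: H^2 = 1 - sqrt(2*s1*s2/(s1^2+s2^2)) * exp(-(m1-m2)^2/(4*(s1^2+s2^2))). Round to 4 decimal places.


Squared Hellinger distance for Gaussians:
H^2 = 1 - sqrt(2*s1*s2/(s1^2+s2^2)) * exp(-(m1-m2)^2/(4*(s1^2+s2^2))).
s1^2 = 16, s2^2 = 4, s1^2+s2^2 = 20.
sqrt(2*4*2/(20)) = 0.894427.
(m1-m2)^2 = (7)^2 = 49.
exp(-49/(4*20)) = exp(-0.6125) = 0.541994.
H^2 = 1 - 0.894427*0.541994 = 0.5152

0.5152


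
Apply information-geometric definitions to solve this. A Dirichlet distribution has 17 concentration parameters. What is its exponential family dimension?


Exponential family dimension calculation:
Dirichlet with 17 components has 17 natural parameters.

17


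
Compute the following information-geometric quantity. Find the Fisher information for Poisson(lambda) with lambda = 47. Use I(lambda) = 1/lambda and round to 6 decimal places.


Fisher information for Poisson: I(lambda) = 1/lambda.
lambda = 47.
I(lambda) = 1/47 = 0.021277

0.021277


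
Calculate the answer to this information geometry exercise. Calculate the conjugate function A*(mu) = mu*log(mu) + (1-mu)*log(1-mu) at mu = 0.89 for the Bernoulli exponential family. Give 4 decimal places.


Legendre transform for Bernoulli:
A*(mu) = mu*log(mu) + (1-mu)*log(1-mu).
mu = 0.89, 1-mu = 0.11.
mu*log(mu) = 0.89*log(0.89) = -0.103715.
(1-mu)*log(1-mu) = 0.11*log(0.11) = -0.2428.
A* = -0.103715 + -0.2428 = -0.3465

-0.3465


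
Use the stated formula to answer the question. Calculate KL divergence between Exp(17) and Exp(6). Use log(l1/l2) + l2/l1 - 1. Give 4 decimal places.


KL divergence for exponential family:
KL = log(l1/l2) + l2/l1 - 1.
log(17/6) = 1.041454.
6/17 = 0.352941.
KL = 1.041454 + 0.352941 - 1 = 0.3944

0.3944


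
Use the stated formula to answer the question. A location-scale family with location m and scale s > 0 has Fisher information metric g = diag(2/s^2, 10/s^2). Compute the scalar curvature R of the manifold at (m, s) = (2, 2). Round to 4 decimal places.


The metric has the form g = (A dm^2 + B ds^2)/s^2 with A = 2, B = 10.
Substitute u = sqrt(A/B)*m: g = B*(du^2 + ds^2)/s^2, i.e. B times the
Poincare upper half-plane metric, which has constant Gaussian curvature -1.
Scaling a 2D metric by a constant c divides the Gaussian curvature by c,
so K = -1/B = -1/(10) = -0.1000 everywhere (the point (m, s) = (2, 2) is irrelevant:
the curvature is constant).
Scalar curvature in dimension 2: R = 2K = -2/(10) = -0.2000.

-0.2000


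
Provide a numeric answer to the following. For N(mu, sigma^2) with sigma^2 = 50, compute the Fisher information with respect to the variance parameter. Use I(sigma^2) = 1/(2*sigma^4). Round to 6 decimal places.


Fisher information for variance: I(sigma^2) = 1/(2*sigma^4).
sigma^2 = 50, so sigma^4 = 2500.
I = 1/(2*2500) = 1/5000 = 0.000200

0.000200


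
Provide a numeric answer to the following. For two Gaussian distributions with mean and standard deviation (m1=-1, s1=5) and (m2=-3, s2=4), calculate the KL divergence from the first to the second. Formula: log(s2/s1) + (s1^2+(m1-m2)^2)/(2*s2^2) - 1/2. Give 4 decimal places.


KL divergence between normal distributions:
KL = log(s2/s1) + (s1^2 + (m1-m2)^2)/(2*s2^2) - 1/2.
log(4/5) = -0.223144.
(5^2 + (-1--3)^2)/(2*4^2) = (25 + 4)/32 = 0.90625.
KL = -0.223144 + 0.90625 - 0.5 = 0.1831

0.1831


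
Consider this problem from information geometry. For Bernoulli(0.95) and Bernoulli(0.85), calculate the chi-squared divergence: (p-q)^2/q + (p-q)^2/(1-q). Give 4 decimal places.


Chi-squared divergence between Bernoulli distributions:
chi^2 = (p-q)^2/q + (p-q)^2/(1-q).
p = 0.95, q = 0.85, p-q = 0.1.
(p-q)^2 = 0.01.
term1 = 0.01/0.85 = 0.011765.
term2 = 0.01/0.15 = 0.066667.
chi^2 = 0.011765 + 0.066667 = 0.0784

0.0784


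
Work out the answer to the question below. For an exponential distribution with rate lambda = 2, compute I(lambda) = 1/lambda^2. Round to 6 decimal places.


Fisher information for exponential: I(lambda) = 1/lambda^2.
lambda = 2, lambda^2 = 4.
I = 1/4 = 0.250000

0.250000


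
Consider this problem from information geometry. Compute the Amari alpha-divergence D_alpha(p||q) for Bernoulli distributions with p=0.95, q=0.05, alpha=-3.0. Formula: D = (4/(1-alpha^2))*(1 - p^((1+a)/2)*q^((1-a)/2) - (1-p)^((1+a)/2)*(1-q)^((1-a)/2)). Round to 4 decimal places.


Amari alpha-divergence:
D = (4/(1-alpha^2))*(1 - p^((1+a)/2)*q^((1-a)/2) - (1-p)^((1+a)/2)*(1-q)^((1-a)/2)).
alpha = -3.0, p = 0.95, q = 0.05.
e1 = (1+alpha)/2 = -1.0, e2 = (1-alpha)/2 = 2.0.
t1 = p^e1 * q^e2 = 0.95^-1.0 * 0.05^2.0 = 0.002632.
t2 = (1-p)^e1 * (1-q)^e2 = 0.05^-1.0 * 0.95^2.0 = 18.05.
4/(1-alpha^2) = -0.5.
D = -0.5*(1 - 0.002632 - 18.05) = 8.5263

8.5263


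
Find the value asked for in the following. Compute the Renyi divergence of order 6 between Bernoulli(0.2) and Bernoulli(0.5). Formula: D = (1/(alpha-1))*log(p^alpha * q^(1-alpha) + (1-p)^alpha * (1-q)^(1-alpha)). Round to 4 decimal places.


Renyi divergence of order alpha between Bernoulli distributions:
D = (1/(alpha-1))*log(p^alpha * q^(1-alpha) + (1-p)^alpha * (1-q)^(1-alpha)).
alpha = 6, p = 0.2, q = 0.5.
p^alpha * q^(1-alpha) = 0.2^6 * 0.5^-5 = 0.002048.
(1-p)^alpha * (1-q)^(1-alpha) = 0.8^6 * 0.5^-5 = 8.388608.
sum = 0.002048 + 8.388608 = 8.390656.
D = (1/5)*log(8.390656) = 0.4254

0.4254


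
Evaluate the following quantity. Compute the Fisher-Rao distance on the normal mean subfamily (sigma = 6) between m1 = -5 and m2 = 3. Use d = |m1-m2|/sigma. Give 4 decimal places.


On the fixed-variance normal subfamily, geodesic distance = |m1-m2|/sigma.
|-5 - 3| = 8.
sigma = 6.
d = 8/6 = 1.3333

1.3333


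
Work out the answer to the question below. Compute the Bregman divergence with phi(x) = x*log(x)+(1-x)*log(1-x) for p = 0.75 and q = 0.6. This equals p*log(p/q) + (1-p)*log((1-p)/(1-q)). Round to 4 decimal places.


Bregman divergence with negative entropy generator:
D = p*log(p/q) + (1-p)*log((1-p)/(1-q)).
p = 0.75, q = 0.6.
p*log(p/q) = 0.75*log(0.75/0.6) = 0.167358.
(1-p)*log((1-p)/(1-q)) = 0.25*log(0.25/0.4) = -0.117501.
D = 0.167358 + -0.117501 = 0.0499

0.0499


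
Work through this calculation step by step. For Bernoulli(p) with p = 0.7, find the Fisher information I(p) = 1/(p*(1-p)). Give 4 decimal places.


For Bernoulli(p), Fisher information is I(p) = 1/(p*(1-p)).
p = 0.7, 1-p = 0.3.
p*(1-p) = 0.21.
I(p) = 1/0.21 = 4.7619

4.7619


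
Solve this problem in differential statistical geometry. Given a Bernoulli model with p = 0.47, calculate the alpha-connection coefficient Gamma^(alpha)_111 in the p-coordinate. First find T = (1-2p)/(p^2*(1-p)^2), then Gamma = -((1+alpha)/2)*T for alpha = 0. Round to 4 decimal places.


Skewness (Amari-Chentsov) tensor: T = (1-2p)/(p^2*(1-p)^2).
p = 0.47, 1-2p = 0.06, p^2 = 0.2209, (1-p)^2 = 0.2809.
T = 0.06/(0.2209 * 0.2809) = 0.96695.
In the p-coordinate, Gamma^(alpha) = Gamma^(0) - (alpha/2)*T with Gamma^(0) = (1/2)*g'(p) = -T/2,
so Gamma^(alpha) = -((1+alpha)/2)*T.
alpha = 0, -(1+alpha)/2 = -0.5.
Gamma = -0.5 * 0.96695 = -0.4835

-0.4835


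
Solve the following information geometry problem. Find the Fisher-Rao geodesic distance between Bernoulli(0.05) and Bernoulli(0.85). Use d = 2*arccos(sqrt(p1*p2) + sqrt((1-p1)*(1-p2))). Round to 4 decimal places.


Geodesic distance on Bernoulli manifold:
d(p1,p2) = 2*arccos(sqrt(p1*p2) + sqrt((1-p1)*(1-p2))).
sqrt(p1*p2) = sqrt(0.05*0.85) = 0.206155.
sqrt((1-p1)*(1-p2)) = sqrt(0.95*0.15) = 0.377492.
arg = 0.206155 + 0.377492 = 0.583647.
d = 2*arccos(0.583647) = 1.8952

1.8952


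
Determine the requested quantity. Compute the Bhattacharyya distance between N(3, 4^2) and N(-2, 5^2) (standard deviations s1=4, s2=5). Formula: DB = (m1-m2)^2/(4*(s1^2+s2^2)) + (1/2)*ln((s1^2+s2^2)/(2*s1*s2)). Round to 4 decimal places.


Bhattacharyya distance between two Gaussians:
DB = (m1-m2)^2/(4*(s1^2+s2^2)) + (1/2)*ln((s1^2+s2^2)/(2*s1*s2)).
(m1-m2)^2 = (5)^2 = 25.
s1^2+s2^2 = 16 + 25 = 41.
term1 = 25/164 = 0.152439.
term2 = 0.5*ln(41/40.0) = 0.012346.
DB = 0.152439 + 0.012346 = 0.1648

0.1648


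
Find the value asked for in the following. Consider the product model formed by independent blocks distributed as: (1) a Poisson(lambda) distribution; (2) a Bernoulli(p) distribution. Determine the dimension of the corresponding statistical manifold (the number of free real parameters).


The dimension of a statistical manifold equals the number of free
(independent) real parameters of the model. For a product of independent
blocks the parameter counts add.
- Poisson (lambda): 1.
- Bernoulli (p): 1.
Total = 1 + 1 = 2.
Dimension = 2

2


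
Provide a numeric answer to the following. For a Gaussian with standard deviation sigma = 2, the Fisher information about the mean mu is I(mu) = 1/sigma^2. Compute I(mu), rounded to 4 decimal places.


The Fisher information for the mean of a normal distribution is I(mu) = 1/sigma^2.
sigma = 2, so sigma^2 = 4.
I(mu) = 1/4 = 0.2500

0.2500


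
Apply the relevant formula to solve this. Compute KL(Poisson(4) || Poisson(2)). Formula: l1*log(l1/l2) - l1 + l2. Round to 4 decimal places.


KL divergence for Poisson:
KL = l1*log(l1/l2) - l1 + l2.
l1 = 4, l2 = 2.
log(4/2) = 0.693147.
l1*log(l1/l2) = 4 * 0.693147 = 2.772589.
KL = 2.772589 - 4 + 2 = 0.7726

0.7726


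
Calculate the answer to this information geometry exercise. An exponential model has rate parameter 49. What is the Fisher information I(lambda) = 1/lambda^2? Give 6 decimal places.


Fisher information for exponential: I(lambda) = 1/lambda^2.
lambda = 49, lambda^2 = 2401.
I = 1/2401 = 0.000416

0.000416


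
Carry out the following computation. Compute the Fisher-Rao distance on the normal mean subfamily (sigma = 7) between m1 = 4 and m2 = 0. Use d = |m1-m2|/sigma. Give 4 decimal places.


On the fixed-variance normal subfamily, geodesic distance = |m1-m2|/sigma.
|4 - 0| = 4.
sigma = 7.
d = 4/7 = 0.5714

0.5714


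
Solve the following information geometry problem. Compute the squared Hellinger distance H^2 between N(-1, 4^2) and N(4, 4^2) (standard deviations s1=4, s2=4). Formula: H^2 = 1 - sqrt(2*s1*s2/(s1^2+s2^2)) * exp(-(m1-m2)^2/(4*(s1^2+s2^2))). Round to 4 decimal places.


Squared Hellinger distance for Gaussians:
H^2 = 1 - sqrt(2*s1*s2/(s1^2+s2^2)) * exp(-(m1-m2)^2/(4*(s1^2+s2^2))).
s1^2 = 16, s2^2 = 16, s1^2+s2^2 = 32.
sqrt(2*4*4/(32)) = 1.0.
(m1-m2)^2 = (-5)^2 = 25.
exp(-25/(4*32)) = exp(-0.195312) = 0.822578.
H^2 = 1 - 1.0*0.822578 = 0.1774

0.1774


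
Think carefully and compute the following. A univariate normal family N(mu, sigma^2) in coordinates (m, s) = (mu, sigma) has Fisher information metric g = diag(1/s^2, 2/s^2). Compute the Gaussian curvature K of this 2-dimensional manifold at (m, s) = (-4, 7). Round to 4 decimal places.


The metric has the form g = (A dm^2 + B ds^2)/s^2 with A = 1, B = 2.
Substitute u = sqrt(A/B)*m: g = B*(du^2 + ds^2)/s^2, i.e. B times the
Poincare upper half-plane metric, which has constant Gaussian curvature -1.
Scaling a 2D metric by a constant c divides the Gaussian curvature by c,
so K = -1/B = -1/(2) = -0.5000 everywhere (the point (m, s) = (-4, 7) is irrelevant:
the curvature is constant).
The requested Gaussian curvature is K = -0.5000.

-0.5000


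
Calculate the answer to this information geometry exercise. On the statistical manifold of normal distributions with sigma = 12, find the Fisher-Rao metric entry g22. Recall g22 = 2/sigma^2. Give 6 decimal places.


For the 2-parameter normal family, the Fisher metric has:
  g11 = 1/sigma^2, g22 = 2/sigma^2.
sigma = 12, sigma^2 = 144.
g22 = 0.013889

0.013889


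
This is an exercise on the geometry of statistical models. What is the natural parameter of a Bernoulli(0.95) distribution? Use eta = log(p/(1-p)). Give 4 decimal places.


Natural parameter for Bernoulli: eta = log(p/(1-p)).
p = 0.95, 1-p = 0.05.
p/(1-p) = 19.0.
eta = log(19.0) = 2.9444

2.9444


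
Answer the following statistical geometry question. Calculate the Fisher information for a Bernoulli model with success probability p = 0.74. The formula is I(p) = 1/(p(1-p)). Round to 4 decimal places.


For Bernoulli(p), Fisher information is I(p) = 1/(p*(1-p)).
p = 0.74, 1-p = 0.26.
p*(1-p) = 0.1924.
I(p) = 1/0.1924 = 5.1975

5.1975


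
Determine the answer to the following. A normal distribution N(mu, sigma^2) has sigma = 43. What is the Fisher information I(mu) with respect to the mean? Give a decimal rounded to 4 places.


The Fisher information for the mean of a normal distribution is I(mu) = 1/sigma^2.
sigma = 43, so sigma^2 = 1849.
I(mu) = 1/1849 = 0.0005

0.0005


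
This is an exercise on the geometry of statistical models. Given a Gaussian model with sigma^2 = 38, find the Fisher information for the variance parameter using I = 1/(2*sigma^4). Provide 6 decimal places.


Fisher information for variance: I(sigma^2) = 1/(2*sigma^4).
sigma^2 = 38, so sigma^4 = 1444.
I = 1/(2*1444) = 1/2888 = 0.000346

0.000346


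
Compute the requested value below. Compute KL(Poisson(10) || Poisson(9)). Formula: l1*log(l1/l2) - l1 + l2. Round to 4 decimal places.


KL divergence for Poisson:
KL = l1*log(l1/l2) - l1 + l2.
l1 = 10, l2 = 9.
log(10/9) = 0.105361.
l1*log(l1/l2) = 10 * 0.105361 = 1.053605.
KL = 1.053605 - 10 + 9 = 0.0536

0.0536


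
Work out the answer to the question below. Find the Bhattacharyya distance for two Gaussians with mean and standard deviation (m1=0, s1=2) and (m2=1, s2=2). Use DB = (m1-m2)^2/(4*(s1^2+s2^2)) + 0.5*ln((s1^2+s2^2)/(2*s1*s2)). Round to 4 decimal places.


Bhattacharyya distance between two Gaussians:
DB = (m1-m2)^2/(4*(s1^2+s2^2)) + (1/2)*ln((s1^2+s2^2)/(2*s1*s2)).
(m1-m2)^2 = (-1)^2 = 1.
s1^2+s2^2 = 4 + 4 = 8.
term1 = 1/32 = 0.03125.
term2 = 0.5*ln(8/8.0) = 0.0.
DB = 0.03125 + 0.0 = 0.0313

0.0313


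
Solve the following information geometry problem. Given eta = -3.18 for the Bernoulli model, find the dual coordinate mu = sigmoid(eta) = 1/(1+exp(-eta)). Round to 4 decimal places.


Dual coordinate (expectation parameter) for Bernoulli:
mu = 1/(1+exp(-eta)).
eta = -3.18.
exp(-eta) = exp(3.18) = 24.046754.
mu = 1/(1+24.046754) = 0.0399

0.0399


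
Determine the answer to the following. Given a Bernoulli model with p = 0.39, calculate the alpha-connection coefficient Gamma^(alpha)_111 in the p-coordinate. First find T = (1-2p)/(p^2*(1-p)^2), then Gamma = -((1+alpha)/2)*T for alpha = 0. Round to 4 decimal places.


Skewness (Amari-Chentsov) tensor: T = (1-2p)/(p^2*(1-p)^2).
p = 0.39, 1-2p = 0.22, p^2 = 0.1521, (1-p)^2 = 0.3721.
T = 0.22/(0.1521 * 0.3721) = 3.887172.
In the p-coordinate, Gamma^(alpha) = Gamma^(0) - (alpha/2)*T with Gamma^(0) = (1/2)*g'(p) = -T/2,
so Gamma^(alpha) = -((1+alpha)/2)*T.
alpha = 0, -(1+alpha)/2 = -0.5.
Gamma = -0.5 * 3.887172 = -1.9436

-1.9436


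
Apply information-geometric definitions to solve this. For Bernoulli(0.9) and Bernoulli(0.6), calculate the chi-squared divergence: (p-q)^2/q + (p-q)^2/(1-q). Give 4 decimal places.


Chi-squared divergence between Bernoulli distributions:
chi^2 = (p-q)^2/q + (p-q)^2/(1-q).
p = 0.9, q = 0.6, p-q = 0.3.
(p-q)^2 = 0.09.
term1 = 0.09/0.6 = 0.15.
term2 = 0.09/0.4 = 0.225.
chi^2 = 0.15 + 0.225 = 0.3750

0.3750


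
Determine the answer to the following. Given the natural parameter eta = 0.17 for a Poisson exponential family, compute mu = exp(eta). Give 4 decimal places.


Expectation parameter for Poisson exponential family:
mu = exp(eta).
eta = 0.17.
mu = exp(0.17) = 1.1853

1.1853


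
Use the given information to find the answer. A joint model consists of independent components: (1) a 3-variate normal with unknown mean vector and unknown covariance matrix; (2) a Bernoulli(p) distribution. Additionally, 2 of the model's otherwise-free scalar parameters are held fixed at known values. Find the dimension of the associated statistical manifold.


The dimension of a statistical manifold equals the number of free
(independent) real parameters of the model. For a product of independent
blocks the parameter counts add.
- 3-variate normal: 3 (mean) + 3*4/2 = 6 (symmetric covariance) = 9.
- Bernoulli (p): 1.
Total = 9 + 1 = 10.
2 parameter(s) fixed at known values: 10 - 2 = 8.
Dimension = 8

8


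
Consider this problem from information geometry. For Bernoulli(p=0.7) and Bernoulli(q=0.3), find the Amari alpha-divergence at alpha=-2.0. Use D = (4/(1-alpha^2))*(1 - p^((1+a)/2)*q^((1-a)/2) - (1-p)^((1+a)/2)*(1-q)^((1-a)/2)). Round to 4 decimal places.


Amari alpha-divergence:
D = (4/(1-alpha^2))*(1 - p^((1+a)/2)*q^((1-a)/2) - (1-p)^((1+a)/2)*(1-q)^((1-a)/2)).
alpha = -2.0, p = 0.7, q = 0.3.
e1 = (1+alpha)/2 = -0.5, e2 = (1-alpha)/2 = 1.5.
t1 = p^e1 * q^e2 = 0.7^-0.5 * 0.3^1.5 = 0.196396.
t2 = (1-p)^e1 * (1-q)^e2 = 0.3^-0.5 * 0.7^1.5 = 1.069268.
4/(1-alpha^2) = -1.333333.
D = -1.333333*(1 - 0.196396 - 1.069268) = 0.3542

0.3542


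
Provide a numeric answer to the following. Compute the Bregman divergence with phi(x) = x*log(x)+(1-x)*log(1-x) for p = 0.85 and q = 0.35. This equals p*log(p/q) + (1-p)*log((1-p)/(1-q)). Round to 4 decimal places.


Bregman divergence with negative entropy generator:
D = p*log(p/q) + (1-p)*log((1-p)/(1-q)).
p = 0.85, q = 0.35.
p*log(p/q) = 0.85*log(0.85/0.35) = 0.754208.
(1-p)*log((1-p)/(1-q)) = 0.15*log(0.15/0.65) = -0.219951.
D = 0.754208 + -0.219951 = 0.5343

0.5343


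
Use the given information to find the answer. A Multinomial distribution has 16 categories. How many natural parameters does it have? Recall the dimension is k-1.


Exponential family dimension calculation:
For Multinomial with k=16 categories, dim = k-1 = 15.

15


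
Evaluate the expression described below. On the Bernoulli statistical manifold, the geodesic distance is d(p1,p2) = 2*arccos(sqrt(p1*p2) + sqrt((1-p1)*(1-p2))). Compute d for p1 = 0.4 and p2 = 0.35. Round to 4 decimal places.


Geodesic distance on Bernoulli manifold:
d(p1,p2) = 2*arccos(sqrt(p1*p2) + sqrt((1-p1)*(1-p2))).
sqrt(p1*p2) = sqrt(0.4*0.35) = 0.374166.
sqrt((1-p1)*(1-p2)) = sqrt(0.6*0.65) = 0.6245.
arg = 0.374166 + 0.6245 = 0.998666.
d = 2*arccos(0.998666) = 0.1033

0.1033


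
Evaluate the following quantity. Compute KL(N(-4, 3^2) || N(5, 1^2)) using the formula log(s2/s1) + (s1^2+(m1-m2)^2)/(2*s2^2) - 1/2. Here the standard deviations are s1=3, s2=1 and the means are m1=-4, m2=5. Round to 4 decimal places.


KL divergence between normal distributions:
KL = log(s2/s1) + (s1^2 + (m1-m2)^2)/(2*s2^2) - 1/2.
log(1/3) = -1.098612.
(3^2 + (-4-5)^2)/(2*1^2) = (9 + 81)/2 = 45.0.
KL = -1.098612 + 45.0 - 0.5 = 43.4014

43.4014


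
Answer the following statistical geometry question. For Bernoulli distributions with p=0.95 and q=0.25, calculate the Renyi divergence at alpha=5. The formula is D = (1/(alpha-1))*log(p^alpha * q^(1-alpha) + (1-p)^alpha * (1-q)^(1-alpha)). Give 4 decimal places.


Renyi divergence of order alpha between Bernoulli distributions:
D = (1/(alpha-1))*log(p^alpha * q^(1-alpha) + (1-p)^alpha * (1-q)^(1-alpha)).
alpha = 5, p = 0.95, q = 0.25.
p^alpha * q^(1-alpha) = 0.95^5 * 0.25^-4 = 198.08792.
(1-p)^alpha * (1-q)^(1-alpha) = 0.05^5 * 0.75^-4 = 1e-06.
sum = 198.08792 + 1e-06 = 198.087921.
D = (1/4)*log(198.087921) = 1.3222

1.3222


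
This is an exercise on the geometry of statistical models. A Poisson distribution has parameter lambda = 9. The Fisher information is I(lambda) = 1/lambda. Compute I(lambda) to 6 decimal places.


Fisher information for Poisson: I(lambda) = 1/lambda.
lambda = 9.
I(lambda) = 1/9 = 0.111111

0.111111


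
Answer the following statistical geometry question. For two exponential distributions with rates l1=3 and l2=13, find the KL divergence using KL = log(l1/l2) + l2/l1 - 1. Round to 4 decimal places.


KL divergence for exponential family:
KL = log(l1/l2) + l2/l1 - 1.
log(3/13) = -1.466337.
13/3 = 4.333333.
KL = -1.466337 + 4.333333 - 1 = 1.8670

1.8670


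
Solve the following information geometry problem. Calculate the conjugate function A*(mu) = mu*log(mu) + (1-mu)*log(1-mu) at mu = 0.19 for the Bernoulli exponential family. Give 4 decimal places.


Legendre transform for Bernoulli:
A*(mu) = mu*log(mu) + (1-mu)*log(1-mu).
mu = 0.19, 1-mu = 0.81.
mu*log(mu) = 0.19*log(0.19) = -0.315539.
(1-mu)*log(1-mu) = 0.81*log(0.81) = -0.170684.
A* = -0.315539 + -0.170684 = -0.4862

-0.4862


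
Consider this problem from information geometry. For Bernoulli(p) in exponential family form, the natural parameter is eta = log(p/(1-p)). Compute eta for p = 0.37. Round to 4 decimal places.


Natural parameter for Bernoulli: eta = log(p/(1-p)).
p = 0.37, 1-p = 0.63.
p/(1-p) = 0.587302.
eta = log(0.587302) = -0.5322

-0.5322


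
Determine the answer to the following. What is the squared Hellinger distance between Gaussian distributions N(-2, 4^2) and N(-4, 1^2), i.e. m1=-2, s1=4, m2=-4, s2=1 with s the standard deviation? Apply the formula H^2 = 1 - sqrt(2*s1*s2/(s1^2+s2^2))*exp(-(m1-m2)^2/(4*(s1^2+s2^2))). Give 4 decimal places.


Squared Hellinger distance for Gaussians:
H^2 = 1 - sqrt(2*s1*s2/(s1^2+s2^2)) * exp(-(m1-m2)^2/(4*(s1^2+s2^2))).
s1^2 = 16, s2^2 = 1, s1^2+s2^2 = 17.
sqrt(2*4*1/(17)) = 0.685994.
(m1-m2)^2 = (2)^2 = 4.
exp(-4/(4*17)) = exp(-0.058824) = 0.942873.
H^2 = 1 - 0.685994*0.942873 = 0.3532

0.3532


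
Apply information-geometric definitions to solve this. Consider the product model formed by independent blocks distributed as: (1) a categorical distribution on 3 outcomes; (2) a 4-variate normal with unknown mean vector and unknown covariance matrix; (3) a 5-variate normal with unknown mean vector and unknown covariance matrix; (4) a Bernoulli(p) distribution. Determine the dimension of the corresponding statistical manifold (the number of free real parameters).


The dimension of a statistical manifold equals the number of free
(independent) real parameters of the model. For a product of independent
blocks the parameter counts add.
- categorical on 3 outcomes (probabilities sum to 1): 3-1 = 2.
- 4-variate normal: 4 (mean) + 4*5/2 = 10 (symmetric covariance) = 14.
- 5-variate normal: 5 (mean) + 5*6/2 = 15 (symmetric covariance) = 20.
- Bernoulli (p): 1.
Total = 2 + 14 + 20 + 1 = 37.
Dimension = 37

37


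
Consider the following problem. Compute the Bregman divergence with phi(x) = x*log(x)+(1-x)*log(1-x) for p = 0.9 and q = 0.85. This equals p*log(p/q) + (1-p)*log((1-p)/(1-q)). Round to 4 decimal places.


Bregman divergence with negative entropy generator:
D = p*log(p/q) + (1-p)*log((1-p)/(1-q)).
p = 0.9, q = 0.85.
p*log(p/q) = 0.9*log(0.9/0.85) = 0.051443.
(1-p)*log((1-p)/(1-q)) = 0.1*log(0.1/0.15) = -0.040547.
D = 0.051443 + -0.040547 = 0.0109

0.0109


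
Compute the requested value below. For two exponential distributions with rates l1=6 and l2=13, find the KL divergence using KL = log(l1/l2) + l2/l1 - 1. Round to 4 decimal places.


KL divergence for exponential family:
KL = log(l1/l2) + l2/l1 - 1.
log(6/13) = -0.77319.
13/6 = 2.166667.
KL = -0.77319 + 2.166667 - 1 = 0.3935

0.3935


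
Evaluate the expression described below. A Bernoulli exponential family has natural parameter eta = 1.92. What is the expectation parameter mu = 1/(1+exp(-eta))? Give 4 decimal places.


Dual coordinate (expectation parameter) for Bernoulli:
mu = 1/(1+exp(-eta)).
eta = 1.92.
exp(-eta) = exp(-1.92) = 0.146607.
mu = 1/(1+0.146607) = 0.8721

0.8721
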